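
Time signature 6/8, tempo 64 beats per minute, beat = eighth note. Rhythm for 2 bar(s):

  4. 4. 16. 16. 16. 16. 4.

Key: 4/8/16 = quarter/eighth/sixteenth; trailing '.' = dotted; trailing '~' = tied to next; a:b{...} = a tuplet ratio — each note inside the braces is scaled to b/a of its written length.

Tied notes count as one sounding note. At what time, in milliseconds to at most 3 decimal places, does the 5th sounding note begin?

1. 0.0ms @ 0 + 2812.5ms (3)
2. 2812.5ms @ 3 + 2812.5ms (3)
3. 5625.0ms @ 6 + 703.125ms (3/4)
4. 6328.125ms @ 27/4 + 703.125ms (3/4)
5. 7031.25ms @ 15/2 + 703.125ms (3/4)
6. 7734.375ms @ 33/4 + 703.125ms (3/4)
7. 8437.5ms @ 9 + 2812.5ms (3)

note 5 onset = 15/2b = 7031.25ms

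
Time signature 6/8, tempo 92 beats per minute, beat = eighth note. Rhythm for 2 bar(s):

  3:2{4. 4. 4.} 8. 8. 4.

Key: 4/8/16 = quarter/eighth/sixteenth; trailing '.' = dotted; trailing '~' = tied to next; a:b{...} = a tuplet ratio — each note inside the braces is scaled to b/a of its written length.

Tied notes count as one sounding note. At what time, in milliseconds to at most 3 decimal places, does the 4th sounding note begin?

1. 0.0ms @ 0 + 1304.348ms (2)
2. 1304.348ms @ 2 + 1304.348ms (2)
3. 2608.696ms @ 4 + 1304.348ms (2)
4. 3913.043ms @ 6 + 978.261ms (3/2)
5. 4891.304ms @ 15/2 + 978.261ms (3/2)
6. 5869.565ms @ 9 + 1956.522ms (3)

note 4 onset = 6b = 3913.043ms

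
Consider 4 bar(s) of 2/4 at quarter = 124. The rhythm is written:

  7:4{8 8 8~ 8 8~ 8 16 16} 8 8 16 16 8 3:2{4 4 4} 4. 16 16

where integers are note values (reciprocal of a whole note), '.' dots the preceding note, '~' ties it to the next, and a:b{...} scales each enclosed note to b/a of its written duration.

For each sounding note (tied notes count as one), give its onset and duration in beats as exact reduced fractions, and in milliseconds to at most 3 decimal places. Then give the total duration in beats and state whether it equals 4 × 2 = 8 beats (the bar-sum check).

1) 0.0ms=0b +138.249ms=2/7b
2) 138.249ms=2/7b +138.249ms=2/7b
3) 276.498ms=4/7b +276.498ms=4/7b
4) 552.995ms=8/7b +276.498ms=4/7b
5) 829.493ms=12/7b +69.124ms=1/7b
6) 898.618ms=13/7b +69.124ms=1/7b
7) 967.742ms=2b +241.935ms=1/2b
8) 1209.677ms=5/2b +241.935ms=1/2b
9) 1451.613ms=3b +120.968ms=1/4b
10) 1572.581ms=13/4b +120.968ms=1/4b
11) 1693.548ms=7/2b +241.935ms=1/2b
12) 1935.484ms=4b +322.581ms=2/3b
13) 2258.065ms=14/3b +322.581ms=2/3b
14) 2580.645ms=16/3b +322.581ms=2/3b
15) 2903.226ms=6b +725.806ms=3/2b
16) 3629.032ms=15/2b +120.968ms=1/4b
17) 3750.0ms=31/4b +120.968ms=1/4b
Σ=8b of 8 (124bpm 2/4) — PASS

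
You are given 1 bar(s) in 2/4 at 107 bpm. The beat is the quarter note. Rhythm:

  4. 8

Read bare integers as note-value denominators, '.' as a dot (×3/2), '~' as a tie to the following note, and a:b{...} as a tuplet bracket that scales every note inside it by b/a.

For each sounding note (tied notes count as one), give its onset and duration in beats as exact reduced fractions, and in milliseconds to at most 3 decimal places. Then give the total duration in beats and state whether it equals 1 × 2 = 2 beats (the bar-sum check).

1) 0.0ms=0b +841.121ms=3/2b
2) 841.121ms=3/2b +280.374ms=1/2b
Σ=2b of 2 (107bpm 2/4) — PASS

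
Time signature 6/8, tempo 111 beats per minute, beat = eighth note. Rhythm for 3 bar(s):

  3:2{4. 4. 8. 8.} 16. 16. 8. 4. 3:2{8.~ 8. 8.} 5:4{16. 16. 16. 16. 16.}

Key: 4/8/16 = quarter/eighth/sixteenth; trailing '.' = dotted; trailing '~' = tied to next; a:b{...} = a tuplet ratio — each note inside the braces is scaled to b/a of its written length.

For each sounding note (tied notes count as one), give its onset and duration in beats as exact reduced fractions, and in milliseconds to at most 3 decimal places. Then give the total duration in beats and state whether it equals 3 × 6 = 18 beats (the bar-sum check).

1) 0.0ms=0b +1081.081ms=2b
2) 1081.081ms=2b +1081.081ms=2b
3) 2162.162ms=4b +540.541ms=1b
4) 2702.703ms=5b +540.541ms=1b
5) 3243.243ms=6b +405.405ms=3/4b
6) 3648.649ms=27/4b +405.405ms=3/4b
7) 4054.054ms=15/2b +810.811ms=3/2b
8) 4864.865ms=9b +1621.622ms=3b
9) 6486.486ms=12b +1081.081ms=2b
10) 7567.568ms=14b +540.541ms=1b
11) 8108.108ms=15b +324.324ms=3/5b
12) 8432.432ms=78/5b +324.324ms=3/5b
13) 8756.757ms=81/5b +324.324ms=3/5b
14) 9081.081ms=84/5b +324.324ms=3/5b
15) 9405.405ms=87/5b +324.324ms=3/5b
Σ=18b of 18 (111bpm 6/8) — PASS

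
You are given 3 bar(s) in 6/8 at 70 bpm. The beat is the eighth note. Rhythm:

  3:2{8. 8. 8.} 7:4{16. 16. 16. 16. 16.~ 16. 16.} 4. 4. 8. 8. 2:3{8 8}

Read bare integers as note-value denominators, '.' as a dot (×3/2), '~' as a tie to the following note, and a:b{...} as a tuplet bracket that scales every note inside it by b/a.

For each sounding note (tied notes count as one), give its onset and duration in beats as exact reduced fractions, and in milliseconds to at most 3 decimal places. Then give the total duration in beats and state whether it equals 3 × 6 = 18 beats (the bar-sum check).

1) 0.0ms=0b +857.143ms=1b
2) 857.143ms=1b +857.143ms=1b
3) 1714.286ms=2b +857.143ms=1b
4) 2571.429ms=3b +367.347ms=3/7b
5) 2938.776ms=24/7b +367.347ms=3/7b
6) 3306.122ms=27/7b +367.347ms=3/7b
7) 3673.469ms=30/7b +367.347ms=3/7b
8) 4040.816ms=33/7b +734.694ms=6/7b
9) 4775.51ms=39/7b +367.347ms=3/7b
10) 5142.857ms=6b +2571.429ms=3b
11) 7714.286ms=9b +2571.429ms=3b
12) 10285.714ms=12b +1285.714ms=3/2b
13) 11571.429ms=27/2b +1285.714ms=3/2b
14) 12857.143ms=15b +1285.714ms=3/2b
15) 14142.857ms=33/2b +1285.714ms=3/2b
Σ=18b of 18 (70bpm 6/8) — PASS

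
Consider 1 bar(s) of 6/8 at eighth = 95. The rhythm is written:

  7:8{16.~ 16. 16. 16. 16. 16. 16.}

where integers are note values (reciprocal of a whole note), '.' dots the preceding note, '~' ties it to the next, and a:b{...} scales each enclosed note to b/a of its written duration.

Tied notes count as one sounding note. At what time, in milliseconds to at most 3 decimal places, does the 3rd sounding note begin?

1. 0.0ms @ 0 + 1082.707ms (12/7)
2. 1082.707ms @ 12/7 + 541.353ms (6/7)
3. 1624.06ms @ 18/7 + 541.353ms (6/7)
4. 2165.414ms @ 24/7 + 541.353ms (6/7)
5. 2706.767ms @ 30/7 + 541.353ms (6/7)
6. 3248.12ms @ 36/7 + 541.353ms (6/7)

note 3 onset = 18/7b = 1624.06ms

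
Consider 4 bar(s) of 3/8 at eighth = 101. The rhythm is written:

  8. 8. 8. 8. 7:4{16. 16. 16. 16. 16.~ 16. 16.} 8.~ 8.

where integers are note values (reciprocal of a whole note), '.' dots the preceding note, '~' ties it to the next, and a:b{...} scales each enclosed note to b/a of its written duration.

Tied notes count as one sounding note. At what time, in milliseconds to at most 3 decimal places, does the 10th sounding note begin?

note 10 onset = 60/7b = 5091.938ms

1. 0.0ms @ 0 + 891.089ms (3/2)
2. 891.089ms @ 3/2 + 891.089ms (3/2)
3. 1782.178ms @ 3 + 891.089ms (3/2)
4. 2673.267ms @ 9/2 + 891.089ms (3/2)
5. 3564.356ms @ 6 + 254.597ms (3/7)
6. 3818.953ms @ 45/7 + 254.597ms (3/7)
7. 4073.55ms @ 48/7 + 254.597ms (3/7)
8. 4328.147ms @ 51/7 + 254.597ms (3/7)
9. 4582.744ms @ 54/7 + 509.194ms (6/7)
10. 5091.938ms @ 60/7 + 254.597ms (3/7)
11. 5346.535ms @ 9 + 1782.178ms (3)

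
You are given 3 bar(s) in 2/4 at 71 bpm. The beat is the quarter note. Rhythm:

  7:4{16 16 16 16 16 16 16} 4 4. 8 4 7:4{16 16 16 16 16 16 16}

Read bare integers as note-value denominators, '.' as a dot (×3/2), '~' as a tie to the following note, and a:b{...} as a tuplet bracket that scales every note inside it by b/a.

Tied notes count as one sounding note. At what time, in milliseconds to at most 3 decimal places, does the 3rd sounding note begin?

1. 0.0ms @ 0 + 120.724ms (1/7)
2. 120.724ms @ 1/7 + 120.724ms (1/7)
3. 241.449ms @ 2/7 + 120.724ms (1/7)
4. 362.173ms @ 3/7 + 120.724ms (1/7)
5. 482.897ms @ 4/7 + 120.724ms (1/7)
6. 603.622ms @ 5/7 + 120.724ms (1/7)
7. 724.346ms @ 6/7 + 120.724ms (1/7)
8. 845.07ms @ 1 + 845.07ms (1)
9. 1690.141ms @ 2 + 1267.606ms (3/2)
10. 2957.746ms @ 7/2 + 422.535ms (1/2)
11. 3380.282ms @ 4 + 845.07ms (1)
12. 4225.352ms @ 5 + 120.724ms (1/7)
13. 4346.076ms @ 36/7 + 120.724ms (1/7)
14. 4466.801ms @ 37/7 + 120.724ms (1/7)
15. 4587.525ms @ 38/7 + 120.724ms (1/7)
16. 4708.249ms @ 39/7 + 120.724ms (1/7)
17. 4828.974ms @ 40/7 + 120.724ms (1/7)
18. 4949.698ms @ 41/7 + 120.724ms (1/7)

note 3 onset = 2/7b = 241.449ms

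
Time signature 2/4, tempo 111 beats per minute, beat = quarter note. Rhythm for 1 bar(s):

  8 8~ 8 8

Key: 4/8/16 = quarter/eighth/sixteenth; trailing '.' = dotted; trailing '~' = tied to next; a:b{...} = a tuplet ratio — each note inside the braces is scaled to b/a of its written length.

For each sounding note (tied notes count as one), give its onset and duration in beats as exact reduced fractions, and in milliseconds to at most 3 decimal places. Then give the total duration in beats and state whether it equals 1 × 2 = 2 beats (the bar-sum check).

1) 0.0ms=0b +270.27ms=1/2b
2) 270.27ms=1/2b +540.541ms=1b
3) 810.811ms=3/2b +270.27ms=1/2b
Σ=2b of 2 (111bpm 2/4) — PASS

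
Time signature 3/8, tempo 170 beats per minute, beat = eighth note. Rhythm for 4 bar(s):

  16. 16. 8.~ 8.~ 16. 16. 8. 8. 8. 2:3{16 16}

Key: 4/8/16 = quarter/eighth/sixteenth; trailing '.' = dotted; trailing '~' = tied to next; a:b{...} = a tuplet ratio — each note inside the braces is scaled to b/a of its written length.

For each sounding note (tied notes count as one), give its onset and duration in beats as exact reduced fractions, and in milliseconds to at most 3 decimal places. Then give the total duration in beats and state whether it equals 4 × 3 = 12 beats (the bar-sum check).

1) 0.0ms=0b +264.706ms=3/4b
2) 264.706ms=3/4b +264.706ms=3/4b
3) 529.412ms=3/2b +1323.529ms=15/4b
4) 1852.941ms=21/4b +264.706ms=3/4b
5) 2117.647ms=6b +529.412ms=3/2b
6) 2647.059ms=15/2b +529.412ms=3/2b
7) 3176.471ms=9b +529.412ms=3/2b
8) 3705.882ms=21/2b +264.706ms=3/4b
9) 3970.588ms=45/4b +264.706ms=3/4b
Σ=12b of 12 (170bpm 3/8) — PASS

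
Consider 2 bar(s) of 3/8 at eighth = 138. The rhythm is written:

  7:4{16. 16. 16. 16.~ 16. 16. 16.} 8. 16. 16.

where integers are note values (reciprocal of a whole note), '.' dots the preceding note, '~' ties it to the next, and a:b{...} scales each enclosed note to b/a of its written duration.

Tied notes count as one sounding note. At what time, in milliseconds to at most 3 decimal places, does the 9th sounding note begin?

note 9 onset = 21/4b = 2282.609ms

1. 0.0ms @ 0 + 186.335ms (3/7)
2. 186.335ms @ 3/7 + 186.335ms (3/7)
3. 372.671ms @ 6/7 + 186.335ms (3/7)
4. 559.006ms @ 9/7 + 372.671ms (6/7)
5. 931.677ms @ 15/7 + 186.335ms (3/7)
6. 1118.012ms @ 18/7 + 186.335ms (3/7)
7. 1304.348ms @ 3 + 652.174ms (3/2)
8. 1956.522ms @ 9/2 + 326.087ms (3/4)
9. 2282.609ms @ 21/4 + 326.087ms (3/4)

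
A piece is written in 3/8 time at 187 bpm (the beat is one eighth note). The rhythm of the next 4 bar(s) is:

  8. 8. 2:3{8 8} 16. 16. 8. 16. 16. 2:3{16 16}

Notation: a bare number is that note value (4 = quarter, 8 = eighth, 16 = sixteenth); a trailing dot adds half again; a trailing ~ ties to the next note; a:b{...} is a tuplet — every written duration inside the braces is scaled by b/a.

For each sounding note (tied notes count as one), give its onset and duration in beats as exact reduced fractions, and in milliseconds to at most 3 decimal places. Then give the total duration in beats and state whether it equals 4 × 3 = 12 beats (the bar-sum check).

1) 0.0ms=0b +481.283ms=3/2b
2) 481.283ms=3/2b +481.283ms=3/2b
3) 962.567ms=3b +481.283ms=3/2b
4) 1443.85ms=9/2b +481.283ms=3/2b
5) 1925.134ms=6b +240.642ms=3/4b
6) 2165.775ms=27/4b +240.642ms=3/4b
7) 2406.417ms=15/2b +481.283ms=3/2b
8) 2887.701ms=9b +240.642ms=3/4b
9) 3128.342ms=39/4b +240.642ms=3/4b
10) 3368.984ms=21/2b +240.642ms=3/4b
11) 3609.626ms=45/4b +240.642ms=3/4b
Σ=12b of 12 (187bpm 3/8) — PASS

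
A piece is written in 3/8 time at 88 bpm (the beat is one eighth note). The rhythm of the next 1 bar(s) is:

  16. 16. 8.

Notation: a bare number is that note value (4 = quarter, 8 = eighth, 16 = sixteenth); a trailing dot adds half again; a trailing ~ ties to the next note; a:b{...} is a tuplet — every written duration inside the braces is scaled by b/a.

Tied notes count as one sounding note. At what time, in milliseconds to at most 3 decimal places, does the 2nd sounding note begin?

note 2 onset = 3/4b = 511.364ms

1. 0.0ms @ 0 + 511.364ms (3/4)
2. 511.364ms @ 3/4 + 511.364ms (3/4)
3. 1022.727ms @ 3/2 + 1022.727ms (3/2)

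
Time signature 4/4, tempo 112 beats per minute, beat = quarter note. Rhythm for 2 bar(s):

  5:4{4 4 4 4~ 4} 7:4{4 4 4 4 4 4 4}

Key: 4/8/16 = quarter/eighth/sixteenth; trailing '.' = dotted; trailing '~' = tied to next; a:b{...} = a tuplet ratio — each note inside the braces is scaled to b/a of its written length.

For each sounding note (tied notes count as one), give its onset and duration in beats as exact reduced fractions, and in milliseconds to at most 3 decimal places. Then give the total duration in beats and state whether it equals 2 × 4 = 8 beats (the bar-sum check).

1) 0.0ms=0b +428.571ms=4/5b
2) 428.571ms=4/5b +428.571ms=4/5b
3) 857.143ms=8/5b +428.571ms=4/5b
4) 1285.714ms=12/5b +857.143ms=8/5b
5) 2142.857ms=4b +306.122ms=4/7b
6) 2448.98ms=32/7b +306.122ms=4/7b
7) 2755.102ms=36/7b +306.122ms=4/7b
8) 3061.224ms=40/7b +306.122ms=4/7b
9) 3367.347ms=44/7b +306.122ms=4/7b
10) 3673.469ms=48/7b +306.122ms=4/7b
11) 3979.592ms=52/7b +306.122ms=4/7b
Σ=8b of 8 (112bpm 4/4) — PASS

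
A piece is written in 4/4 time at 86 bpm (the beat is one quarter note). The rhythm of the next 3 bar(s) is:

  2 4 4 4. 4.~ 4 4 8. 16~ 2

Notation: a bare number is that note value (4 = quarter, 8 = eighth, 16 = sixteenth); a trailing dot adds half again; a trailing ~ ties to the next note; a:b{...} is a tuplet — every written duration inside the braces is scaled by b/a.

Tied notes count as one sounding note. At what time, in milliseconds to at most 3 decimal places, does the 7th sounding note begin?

note 7 onset = 9b = 6279.07ms

1. 0.0ms @ 0 + 1395.349ms (2)
2. 1395.349ms @ 2 + 697.674ms (1)
3. 2093.023ms @ 3 + 697.674ms (1)
4. 2790.698ms @ 4 + 1046.512ms (3/2)
5. 3837.209ms @ 11/2 + 1744.186ms (5/2)
6. 5581.395ms @ 8 + 697.674ms (1)
7. 6279.07ms @ 9 + 523.256ms (3/4)
8. 6802.326ms @ 39/4 + 1569.767ms (9/4)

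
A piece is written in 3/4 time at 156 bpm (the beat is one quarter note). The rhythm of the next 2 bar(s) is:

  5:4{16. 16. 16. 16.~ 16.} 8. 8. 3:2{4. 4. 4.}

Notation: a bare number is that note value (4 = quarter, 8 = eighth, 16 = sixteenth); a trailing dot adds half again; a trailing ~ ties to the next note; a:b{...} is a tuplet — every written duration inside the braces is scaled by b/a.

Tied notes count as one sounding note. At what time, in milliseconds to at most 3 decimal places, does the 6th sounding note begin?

1. 0.0ms @ 0 + 115.385ms (3/10)
2. 115.385ms @ 3/10 + 115.385ms (3/10)
3. 230.769ms @ 3/5 + 115.385ms (3/10)
4. 346.154ms @ 9/10 + 230.769ms (3/5)
5. 576.923ms @ 3/2 + 288.462ms (3/4)
6. 865.385ms @ 9/4 + 288.462ms (3/4)
7. 1153.846ms @ 3 + 384.615ms (1)
8. 1538.462ms @ 4 + 384.615ms (1)
9. 1923.077ms @ 5 + 384.615ms (1)

note 6 onset = 9/4b = 865.385ms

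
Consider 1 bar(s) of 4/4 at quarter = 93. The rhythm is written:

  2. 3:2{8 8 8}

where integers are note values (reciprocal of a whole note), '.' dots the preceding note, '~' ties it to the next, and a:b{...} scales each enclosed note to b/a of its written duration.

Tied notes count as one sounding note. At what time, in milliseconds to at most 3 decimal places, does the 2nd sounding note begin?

note 2 onset = 3b = 1935.484ms

1. 0.0ms @ 0 + 1935.484ms (3)
2. 1935.484ms @ 3 + 215.054ms (1/3)
3. 2150.538ms @ 10/3 + 215.054ms (1/3)
4. 2365.591ms @ 11/3 + 215.054ms (1/3)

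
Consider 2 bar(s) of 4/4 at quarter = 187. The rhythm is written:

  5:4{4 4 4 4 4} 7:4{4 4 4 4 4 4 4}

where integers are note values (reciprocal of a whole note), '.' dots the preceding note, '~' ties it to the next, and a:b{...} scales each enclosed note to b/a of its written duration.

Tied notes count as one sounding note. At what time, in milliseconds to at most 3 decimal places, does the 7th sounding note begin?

note 7 onset = 32/7b = 1466.769ms

1. 0.0ms @ 0 + 256.684ms (4/5)
2. 256.684ms @ 4/5 + 256.684ms (4/5)
3. 513.369ms @ 8/5 + 256.684ms (4/5)
4. 770.053ms @ 12/5 + 256.684ms (4/5)
5. 1026.738ms @ 16/5 + 256.684ms (4/5)
6. 1283.422ms @ 4 + 183.346ms (4/7)
7. 1466.769ms @ 32/7 + 183.346ms (4/7)
8. 1650.115ms @ 36/7 + 183.346ms (4/7)
9. 1833.461ms @ 40/7 + 183.346ms (4/7)
10. 2016.807ms @ 44/7 + 183.346ms (4/7)
11. 2200.153ms @ 48/7 + 183.346ms (4/7)
12. 2383.499ms @ 52/7 + 183.346ms (4/7)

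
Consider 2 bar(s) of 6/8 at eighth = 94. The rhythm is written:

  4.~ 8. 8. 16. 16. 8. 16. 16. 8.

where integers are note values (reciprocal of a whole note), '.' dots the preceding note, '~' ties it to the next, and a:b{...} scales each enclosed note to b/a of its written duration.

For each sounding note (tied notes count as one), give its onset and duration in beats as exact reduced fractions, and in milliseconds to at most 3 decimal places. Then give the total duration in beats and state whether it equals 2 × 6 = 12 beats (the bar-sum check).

1) 0.0ms=0b +2872.34ms=9/2b
2) 2872.34ms=9/2b +957.447ms=3/2b
3) 3829.787ms=6b +478.723ms=3/4b
4) 4308.511ms=27/4b +478.723ms=3/4b
5) 4787.234ms=15/2b +957.447ms=3/2b
6) 5744.681ms=9b +478.723ms=3/4b
7) 6223.404ms=39/4b +478.723ms=3/4b
8) 6702.128ms=21/2b +957.447ms=3/2b
Σ=12b of 12 (94bpm 6/8) — PASS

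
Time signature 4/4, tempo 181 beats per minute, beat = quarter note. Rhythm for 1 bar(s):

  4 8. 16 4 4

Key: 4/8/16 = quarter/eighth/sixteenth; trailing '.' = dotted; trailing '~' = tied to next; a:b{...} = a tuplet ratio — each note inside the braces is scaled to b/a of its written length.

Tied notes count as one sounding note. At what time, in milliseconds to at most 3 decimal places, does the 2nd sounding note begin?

1. 0.0ms @ 0 + 331.492ms (1)
2. 331.492ms @ 1 + 248.619ms (3/4)
3. 580.11ms @ 7/4 + 82.873ms (1/4)
4. 662.983ms @ 2 + 331.492ms (1)
5. 994.475ms @ 3 + 331.492ms (1)

note 2 onset = 1b = 331.492ms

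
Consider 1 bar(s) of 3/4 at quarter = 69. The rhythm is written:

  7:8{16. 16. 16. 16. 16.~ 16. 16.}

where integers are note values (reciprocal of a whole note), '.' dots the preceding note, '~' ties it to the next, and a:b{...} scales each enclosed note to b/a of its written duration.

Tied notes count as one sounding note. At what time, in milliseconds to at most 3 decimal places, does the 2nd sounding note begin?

note 2 onset = 3/7b = 372.671ms

1. 0.0ms @ 0 + 372.671ms (3/7)
2. 372.671ms @ 3/7 + 372.671ms (3/7)
3. 745.342ms @ 6/7 + 372.671ms (3/7)
4. 1118.012ms @ 9/7 + 372.671ms (3/7)
5. 1490.683ms @ 12/7 + 745.342ms (6/7)
6. 2236.025ms @ 18/7 + 372.671ms (3/7)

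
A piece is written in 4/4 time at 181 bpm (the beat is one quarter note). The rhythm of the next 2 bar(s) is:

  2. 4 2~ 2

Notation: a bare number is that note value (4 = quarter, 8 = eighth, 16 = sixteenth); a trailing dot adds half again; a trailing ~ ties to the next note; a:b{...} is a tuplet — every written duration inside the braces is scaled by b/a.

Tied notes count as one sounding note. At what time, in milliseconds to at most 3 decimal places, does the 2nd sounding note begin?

1. 0.0ms @ 0 + 994.475ms (3)
2. 994.475ms @ 3 + 331.492ms (1)
3. 1325.967ms @ 4 + 1325.967ms (4)

note 2 onset = 3b = 994.475ms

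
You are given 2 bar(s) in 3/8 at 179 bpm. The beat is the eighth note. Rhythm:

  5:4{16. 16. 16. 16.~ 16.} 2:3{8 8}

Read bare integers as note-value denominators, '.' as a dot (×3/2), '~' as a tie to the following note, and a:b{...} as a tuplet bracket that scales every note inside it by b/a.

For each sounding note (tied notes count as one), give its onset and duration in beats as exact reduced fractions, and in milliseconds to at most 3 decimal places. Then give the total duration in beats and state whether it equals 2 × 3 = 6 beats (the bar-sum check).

1) 0.0ms=0b +201.117ms=3/5b
2) 201.117ms=3/5b +201.117ms=3/5b
3) 402.235ms=6/5b +201.117ms=3/5b
4) 603.352ms=9/5b +402.235ms=6/5b
5) 1005.587ms=3b +502.793ms=3/2b
6) 1508.38ms=9/2b +502.793ms=3/2b
Σ=6b of 6 (179bpm 3/8) — PASS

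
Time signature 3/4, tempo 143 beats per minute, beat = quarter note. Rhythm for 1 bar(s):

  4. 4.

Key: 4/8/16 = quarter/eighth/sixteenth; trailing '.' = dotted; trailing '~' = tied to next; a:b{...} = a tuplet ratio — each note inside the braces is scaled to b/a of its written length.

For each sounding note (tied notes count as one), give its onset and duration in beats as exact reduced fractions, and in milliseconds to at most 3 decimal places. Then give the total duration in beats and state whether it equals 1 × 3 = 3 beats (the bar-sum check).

1) 0.0ms=0b +629.371ms=3/2b
2) 629.371ms=3/2b +629.371ms=3/2b
Σ=3b of 3 (143bpm 3/4) — PASS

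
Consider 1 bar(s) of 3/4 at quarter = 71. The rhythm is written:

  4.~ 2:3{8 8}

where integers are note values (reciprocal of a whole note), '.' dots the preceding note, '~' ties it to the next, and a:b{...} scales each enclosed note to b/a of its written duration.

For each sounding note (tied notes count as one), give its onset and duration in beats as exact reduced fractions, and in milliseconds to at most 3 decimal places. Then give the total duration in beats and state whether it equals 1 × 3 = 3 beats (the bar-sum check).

1) 0.0ms=0b +1901.408ms=9/4b
2) 1901.408ms=9/4b +633.803ms=3/4b
Σ=3b of 3 (71bpm 3/4) — PASS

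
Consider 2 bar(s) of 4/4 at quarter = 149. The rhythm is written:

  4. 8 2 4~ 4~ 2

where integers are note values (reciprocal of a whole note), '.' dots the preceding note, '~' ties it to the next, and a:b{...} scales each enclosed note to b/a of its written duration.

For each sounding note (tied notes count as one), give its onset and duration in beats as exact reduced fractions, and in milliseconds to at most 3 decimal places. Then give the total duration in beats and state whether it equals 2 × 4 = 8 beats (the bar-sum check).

1) 0.0ms=0b +604.027ms=3/2b
2) 604.027ms=3/2b +201.342ms=1/2b
3) 805.369ms=2b +805.369ms=2b
4) 1610.738ms=4b +1610.738ms=4b
Σ=8b of 8 (149bpm 4/4) — PASS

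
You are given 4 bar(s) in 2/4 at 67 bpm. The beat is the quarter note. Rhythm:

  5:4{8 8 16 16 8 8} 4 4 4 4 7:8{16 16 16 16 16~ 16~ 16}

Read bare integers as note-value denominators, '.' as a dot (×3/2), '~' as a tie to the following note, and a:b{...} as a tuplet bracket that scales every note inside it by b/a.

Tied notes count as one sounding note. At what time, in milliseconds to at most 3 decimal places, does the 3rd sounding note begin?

note 3 onset = 4/5b = 716.418ms

1. 0.0ms @ 0 + 358.209ms (2/5)
2. 358.209ms @ 2/5 + 358.209ms (2/5)
3. 716.418ms @ 4/5 + 179.104ms (1/5)
4. 895.522ms @ 1 + 179.104ms (1/5)
5. 1074.627ms @ 6/5 + 358.209ms (2/5)
6. 1432.836ms @ 8/5 + 358.209ms (2/5)
7. 1791.045ms @ 2 + 895.522ms (1)
8. 2686.567ms @ 3 + 895.522ms (1)
9. 3582.09ms @ 4 + 895.522ms (1)
10. 4477.612ms @ 5 + 895.522ms (1)
11. 5373.134ms @ 6 + 255.864ms (2/7)
12. 5628.998ms @ 44/7 + 255.864ms (2/7)
13. 5884.861ms @ 46/7 + 255.864ms (2/7)
14. 6140.725ms @ 48/7 + 255.864ms (2/7)
15. 6396.588ms @ 50/7 + 767.591ms (6/7)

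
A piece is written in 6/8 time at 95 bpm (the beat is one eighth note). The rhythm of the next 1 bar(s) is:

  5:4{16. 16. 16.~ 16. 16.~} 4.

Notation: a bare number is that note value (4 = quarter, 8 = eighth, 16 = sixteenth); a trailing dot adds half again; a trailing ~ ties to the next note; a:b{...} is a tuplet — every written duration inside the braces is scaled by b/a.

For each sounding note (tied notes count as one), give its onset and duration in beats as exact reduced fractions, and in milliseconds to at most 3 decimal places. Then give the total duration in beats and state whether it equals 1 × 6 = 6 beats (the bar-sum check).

1) 0.0ms=0b +378.947ms=3/5b
2) 378.947ms=3/5b +378.947ms=3/5b
3) 757.895ms=6/5b +757.895ms=6/5b
4) 1515.789ms=12/5b +2273.684ms=18/5b
Σ=6b of 6 (95bpm 6/8) — PASS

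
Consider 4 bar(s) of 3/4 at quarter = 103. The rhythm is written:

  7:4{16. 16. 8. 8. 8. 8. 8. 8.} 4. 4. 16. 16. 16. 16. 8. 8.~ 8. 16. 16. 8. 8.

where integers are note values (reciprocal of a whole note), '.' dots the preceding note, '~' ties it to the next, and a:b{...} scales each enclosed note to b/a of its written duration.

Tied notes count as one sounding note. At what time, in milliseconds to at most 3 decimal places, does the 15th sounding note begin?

note 15 onset = 15/2b = 4368.932ms

1. 0.0ms @ 0 + 124.827ms (3/14)
2. 124.827ms @ 3/14 + 124.827ms (3/14)
3. 249.653ms @ 3/7 + 249.653ms (3/7)
4. 499.307ms @ 6/7 + 249.653ms (3/7)
5. 748.96ms @ 9/7 + 249.653ms (3/7)
6. 998.613ms @ 12/7 + 249.653ms (3/7)
7. 1248.266ms @ 15/7 + 249.653ms (3/7)
8. 1497.92ms @ 18/7 + 249.653ms (3/7)
9. 1747.573ms @ 3 + 873.786ms (3/2)
10. 2621.359ms @ 9/2 + 873.786ms (3/2)
11. 3495.146ms @ 6 + 218.447ms (3/8)
12. 3713.592ms @ 51/8 + 218.447ms (3/8)
13. 3932.039ms @ 27/4 + 218.447ms (3/8)
14. 4150.485ms @ 57/8 + 218.447ms (3/8)
15. 4368.932ms @ 15/2 + 436.893ms (3/4)
16. 4805.825ms @ 33/4 + 873.786ms (3/2)
17. 5679.612ms @ 39/4 + 218.447ms (3/8)
18. 5898.058ms @ 81/8 + 218.447ms (3/8)
19. 6116.505ms @ 21/2 + 436.893ms (3/4)
20. 6553.398ms @ 45/4 + 436.893ms (3/4)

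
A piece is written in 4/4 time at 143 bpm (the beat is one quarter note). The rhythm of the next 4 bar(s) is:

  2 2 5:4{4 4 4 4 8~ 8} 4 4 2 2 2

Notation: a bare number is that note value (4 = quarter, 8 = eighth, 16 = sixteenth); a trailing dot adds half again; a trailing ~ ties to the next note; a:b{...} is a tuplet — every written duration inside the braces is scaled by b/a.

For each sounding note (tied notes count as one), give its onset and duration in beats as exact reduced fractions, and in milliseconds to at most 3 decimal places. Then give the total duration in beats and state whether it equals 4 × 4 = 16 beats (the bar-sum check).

1) 0.0ms=0b +839.161ms=2b
2) 839.161ms=2b +839.161ms=2b
3) 1678.322ms=4b +335.664ms=4/5b
4) 2013.986ms=24/5b +335.664ms=4/5b
5) 2349.65ms=28/5b +335.664ms=4/5b
6) 2685.315ms=32/5b +335.664ms=4/5b
7) 3020.979ms=36/5b +335.664ms=4/5b
8) 3356.643ms=8b +419.58ms=1b
9) 3776.224ms=9b +419.58ms=1b
10) 4195.804ms=10b +839.161ms=2b
11) 5034.965ms=12b +839.161ms=2b
12) 5874.126ms=14b +839.161ms=2b
Σ=16b of 16 (143bpm 4/4) — PASS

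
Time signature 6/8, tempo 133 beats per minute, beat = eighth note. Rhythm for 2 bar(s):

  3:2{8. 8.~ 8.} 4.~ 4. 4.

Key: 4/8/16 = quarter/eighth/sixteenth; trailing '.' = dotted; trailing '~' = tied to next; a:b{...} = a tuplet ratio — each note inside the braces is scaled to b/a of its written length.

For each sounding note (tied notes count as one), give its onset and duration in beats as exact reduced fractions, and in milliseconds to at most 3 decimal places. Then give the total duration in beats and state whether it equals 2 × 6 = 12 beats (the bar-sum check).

1) 0.0ms=0b +451.128ms=1b
2) 451.128ms=1b +902.256ms=2b
3) 1353.383ms=3b +2706.767ms=6b
4) 4060.15ms=9b +1353.383ms=3b
Σ=12b of 12 (133bpm 6/8) — PASS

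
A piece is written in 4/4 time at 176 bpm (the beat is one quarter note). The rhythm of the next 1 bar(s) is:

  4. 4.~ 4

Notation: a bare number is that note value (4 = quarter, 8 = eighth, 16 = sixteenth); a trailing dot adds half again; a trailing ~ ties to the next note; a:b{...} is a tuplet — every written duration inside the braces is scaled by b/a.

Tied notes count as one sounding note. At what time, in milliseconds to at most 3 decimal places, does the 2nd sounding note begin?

note 2 onset = 3/2b = 511.364ms

1. 0.0ms @ 0 + 511.364ms (3/2)
2. 511.364ms @ 3/2 + 852.273ms (5/2)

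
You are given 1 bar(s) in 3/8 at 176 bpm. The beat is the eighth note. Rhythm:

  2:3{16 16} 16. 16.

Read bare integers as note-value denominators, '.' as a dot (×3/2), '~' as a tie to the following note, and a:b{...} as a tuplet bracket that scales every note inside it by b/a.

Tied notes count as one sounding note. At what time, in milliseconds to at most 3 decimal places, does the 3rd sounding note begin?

1. 0.0ms @ 0 + 255.682ms (3/4)
2. 255.682ms @ 3/4 + 255.682ms (3/4)
3. 511.364ms @ 3/2 + 255.682ms (3/4)
4. 767.045ms @ 9/4 + 255.682ms (3/4)

note 3 onset = 3/2b = 511.364ms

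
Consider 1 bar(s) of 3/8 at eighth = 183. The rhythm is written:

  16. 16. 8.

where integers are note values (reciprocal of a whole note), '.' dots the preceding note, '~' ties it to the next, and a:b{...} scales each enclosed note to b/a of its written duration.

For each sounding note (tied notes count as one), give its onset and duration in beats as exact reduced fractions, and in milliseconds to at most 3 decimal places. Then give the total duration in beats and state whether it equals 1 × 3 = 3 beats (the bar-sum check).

1) 0.0ms=0b +245.902ms=3/4b
2) 245.902ms=3/4b +245.902ms=3/4b
3) 491.803ms=3/2b +491.803ms=3/2b
Σ=3b of 3 (183bpm 3/8) — PASS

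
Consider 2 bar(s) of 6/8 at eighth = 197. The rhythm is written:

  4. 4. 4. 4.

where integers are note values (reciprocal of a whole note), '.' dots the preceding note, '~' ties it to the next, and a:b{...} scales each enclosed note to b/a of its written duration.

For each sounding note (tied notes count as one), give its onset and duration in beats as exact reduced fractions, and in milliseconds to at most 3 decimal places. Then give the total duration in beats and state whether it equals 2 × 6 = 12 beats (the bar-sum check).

1) 0.0ms=0b +913.706ms=3b
2) 913.706ms=3b +913.706ms=3b
3) 1827.411ms=6b +913.706ms=3b
4) 2741.117ms=9b +913.706ms=3b
Σ=12b of 12 (197bpm 6/8) — PASS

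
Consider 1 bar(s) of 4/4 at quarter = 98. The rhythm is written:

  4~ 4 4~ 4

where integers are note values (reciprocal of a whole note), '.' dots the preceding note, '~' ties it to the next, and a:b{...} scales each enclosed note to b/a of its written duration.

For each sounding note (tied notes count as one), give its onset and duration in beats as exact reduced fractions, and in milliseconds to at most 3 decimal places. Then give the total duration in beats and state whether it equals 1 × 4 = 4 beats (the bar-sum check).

1) 0.0ms=0b +1224.49ms=2b
2) 1224.49ms=2b +1224.49ms=2b
Σ=4b of 4 (98bpm 4/4) — PASS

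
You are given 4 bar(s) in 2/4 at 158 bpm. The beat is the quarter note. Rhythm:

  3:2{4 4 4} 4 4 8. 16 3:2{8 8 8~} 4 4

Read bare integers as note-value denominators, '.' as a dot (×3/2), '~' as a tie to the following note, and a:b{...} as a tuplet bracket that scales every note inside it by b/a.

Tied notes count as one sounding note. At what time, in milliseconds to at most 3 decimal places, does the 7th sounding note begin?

1. 0.0ms @ 0 + 253.165ms (2/3)
2. 253.165ms @ 2/3 + 253.165ms (2/3)
3. 506.329ms @ 4/3 + 253.165ms (2/3)
4. 759.494ms @ 2 + 379.747ms (1)
5. 1139.241ms @ 3 + 379.747ms (1)
6. 1518.987ms @ 4 + 284.81ms (3/4)
7. 1803.797ms @ 19/4 + 94.937ms (1/4)
8. 1898.734ms @ 5 + 126.582ms (1/3)
9. 2025.316ms @ 16/3 + 126.582ms (1/3)
10. 2151.899ms @ 17/3 + 506.329ms (4/3)
11. 2658.228ms @ 7 + 379.747ms (1)

note 7 onset = 19/4b = 1803.797ms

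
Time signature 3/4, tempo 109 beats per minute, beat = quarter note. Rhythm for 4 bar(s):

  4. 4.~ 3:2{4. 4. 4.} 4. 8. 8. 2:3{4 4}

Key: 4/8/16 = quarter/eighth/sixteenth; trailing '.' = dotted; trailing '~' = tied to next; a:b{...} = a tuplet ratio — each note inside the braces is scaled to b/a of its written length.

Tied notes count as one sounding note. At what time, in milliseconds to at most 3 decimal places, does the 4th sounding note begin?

note 4 onset = 5b = 2752.294ms

1. 0.0ms @ 0 + 825.688ms (3/2)
2. 825.688ms @ 3/2 + 1376.147ms (5/2)
3. 2201.835ms @ 4 + 550.459ms (1)
4. 2752.294ms @ 5 + 550.459ms (1)
5. 3302.752ms @ 6 + 825.688ms (3/2)
6. 4128.44ms @ 15/2 + 412.844ms (3/4)
7. 4541.284ms @ 33/4 + 412.844ms (3/4)
8. 4954.128ms @ 9 + 825.688ms (3/2)
9. 5779.817ms @ 21/2 + 825.688ms (3/2)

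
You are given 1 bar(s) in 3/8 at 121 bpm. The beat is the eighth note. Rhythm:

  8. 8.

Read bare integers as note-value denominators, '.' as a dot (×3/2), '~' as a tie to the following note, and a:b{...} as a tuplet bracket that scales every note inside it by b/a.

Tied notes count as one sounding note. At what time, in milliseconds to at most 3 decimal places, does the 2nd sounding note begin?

1. 0.0ms @ 0 + 743.802ms (3/2)
2. 743.802ms @ 3/2 + 743.802ms (3/2)

note 2 onset = 3/2b = 743.802ms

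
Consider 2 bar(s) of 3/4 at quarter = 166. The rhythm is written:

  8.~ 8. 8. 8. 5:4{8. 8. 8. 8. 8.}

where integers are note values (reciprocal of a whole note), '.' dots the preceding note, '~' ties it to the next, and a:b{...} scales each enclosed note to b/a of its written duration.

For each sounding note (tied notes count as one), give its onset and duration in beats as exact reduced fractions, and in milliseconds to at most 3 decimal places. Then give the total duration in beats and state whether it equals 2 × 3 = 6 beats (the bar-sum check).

1) 0.0ms=0b +542.169ms=3/2b
2) 542.169ms=3/2b +271.084ms=3/4b
3) 813.253ms=9/4b +271.084ms=3/4b
4) 1084.337ms=3b +216.867ms=3/5b
5) 1301.205ms=18/5b +216.867ms=3/5b
6) 1518.072ms=21/5b +216.867ms=3/5b
7) 1734.94ms=24/5b +216.867ms=3/5b
8) 1951.807ms=27/5b +216.867ms=3/5b
Σ=6b of 6 (166bpm 3/4) — PASS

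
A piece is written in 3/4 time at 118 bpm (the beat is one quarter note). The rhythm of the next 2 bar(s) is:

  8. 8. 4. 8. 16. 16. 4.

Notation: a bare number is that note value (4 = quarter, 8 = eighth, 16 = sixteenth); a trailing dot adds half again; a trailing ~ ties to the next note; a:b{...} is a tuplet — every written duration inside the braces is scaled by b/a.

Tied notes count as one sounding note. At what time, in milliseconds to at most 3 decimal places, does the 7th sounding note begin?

note 7 onset = 9/2b = 2288.136ms

1. 0.0ms @ 0 + 381.356ms (3/4)
2. 381.356ms @ 3/4 + 381.356ms (3/4)
3. 762.712ms @ 3/2 + 762.712ms (3/2)
4. 1525.424ms @ 3 + 381.356ms (3/4)
5. 1906.78ms @ 15/4 + 190.678ms (3/8)
6. 2097.458ms @ 33/8 + 190.678ms (3/8)
7. 2288.136ms @ 9/2 + 762.712ms (3/2)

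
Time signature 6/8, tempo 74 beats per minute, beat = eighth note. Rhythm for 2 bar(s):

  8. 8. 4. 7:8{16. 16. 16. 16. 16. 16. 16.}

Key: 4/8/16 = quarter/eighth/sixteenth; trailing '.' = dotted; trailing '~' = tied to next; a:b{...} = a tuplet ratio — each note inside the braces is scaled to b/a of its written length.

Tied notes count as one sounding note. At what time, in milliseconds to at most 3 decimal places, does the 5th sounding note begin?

note 5 onset = 48/7b = 5559.846ms

1. 0.0ms @ 0 + 1216.216ms (3/2)
2. 1216.216ms @ 3/2 + 1216.216ms (3/2)
3. 2432.432ms @ 3 + 2432.432ms (3)
4. 4864.865ms @ 6 + 694.981ms (6/7)
5. 5559.846ms @ 48/7 + 694.981ms (6/7)
6. 6254.826ms @ 54/7 + 694.981ms (6/7)
7. 6949.807ms @ 60/7 + 694.981ms (6/7)
8. 7644.788ms @ 66/7 + 694.981ms (6/7)
9. 8339.768ms @ 72/7 + 694.981ms (6/7)
10. 9034.749ms @ 78/7 + 694.981ms (6/7)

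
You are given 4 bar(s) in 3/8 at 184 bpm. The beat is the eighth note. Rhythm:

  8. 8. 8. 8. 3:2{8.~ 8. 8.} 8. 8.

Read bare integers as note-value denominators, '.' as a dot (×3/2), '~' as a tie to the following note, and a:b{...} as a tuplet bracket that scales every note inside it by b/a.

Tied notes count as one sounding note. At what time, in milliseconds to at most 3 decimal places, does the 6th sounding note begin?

1. 0.0ms @ 0 + 489.13ms (3/2)
2. 489.13ms @ 3/2 + 489.13ms (3/2)
3. 978.261ms @ 3 + 489.13ms (3/2)
4. 1467.391ms @ 9/2 + 489.13ms (3/2)
5. 1956.522ms @ 6 + 652.174ms (2)
6. 2608.696ms @ 8 + 326.087ms (1)
7. 2934.783ms @ 9 + 489.13ms (3/2)
8. 3423.913ms @ 21/2 + 489.13ms (3/2)

note 6 onset = 8b = 2608.696ms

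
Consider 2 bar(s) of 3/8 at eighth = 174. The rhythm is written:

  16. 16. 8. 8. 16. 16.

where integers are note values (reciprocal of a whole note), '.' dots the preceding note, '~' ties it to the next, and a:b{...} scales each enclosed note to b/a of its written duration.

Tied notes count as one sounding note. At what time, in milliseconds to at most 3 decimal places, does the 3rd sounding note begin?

note 3 onset = 3/2b = 517.241ms

1. 0.0ms @ 0 + 258.621ms (3/4)
2. 258.621ms @ 3/4 + 258.621ms (3/4)
3. 517.241ms @ 3/2 + 517.241ms (3/2)
4. 1034.483ms @ 3 + 517.241ms (3/2)
5. 1551.724ms @ 9/2 + 258.621ms (3/4)
6. 1810.345ms @ 21/4 + 258.621ms (3/4)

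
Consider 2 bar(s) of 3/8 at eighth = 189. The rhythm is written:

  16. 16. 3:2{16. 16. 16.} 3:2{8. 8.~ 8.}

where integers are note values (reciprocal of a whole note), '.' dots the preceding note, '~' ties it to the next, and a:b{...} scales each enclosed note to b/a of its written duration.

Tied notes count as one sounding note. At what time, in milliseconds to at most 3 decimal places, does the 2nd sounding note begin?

note 2 onset = 3/4b = 238.095ms

1. 0.0ms @ 0 + 238.095ms (3/4)
2. 238.095ms @ 3/4 + 238.095ms (3/4)
3. 476.19ms @ 3/2 + 158.73ms (1/2)
4. 634.921ms @ 2 + 158.73ms (1/2)
5. 793.651ms @ 5/2 + 158.73ms (1/2)
6. 952.381ms @ 3 + 317.46ms (1)
7. 1269.841ms @ 4 + 634.921ms (2)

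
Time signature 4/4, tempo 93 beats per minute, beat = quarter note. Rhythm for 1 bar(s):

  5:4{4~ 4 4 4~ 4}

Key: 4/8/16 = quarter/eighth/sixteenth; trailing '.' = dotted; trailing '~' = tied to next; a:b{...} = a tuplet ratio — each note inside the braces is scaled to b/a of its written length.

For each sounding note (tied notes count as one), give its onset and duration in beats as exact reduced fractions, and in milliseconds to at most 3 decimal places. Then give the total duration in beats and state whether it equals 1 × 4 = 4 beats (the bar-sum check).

1) 0.0ms=0b +1032.258ms=8/5b
2) 1032.258ms=8/5b +516.129ms=4/5b
3) 1548.387ms=12/5b +1032.258ms=8/5b
Σ=4b of 4 (93bpm 4/4) — PASS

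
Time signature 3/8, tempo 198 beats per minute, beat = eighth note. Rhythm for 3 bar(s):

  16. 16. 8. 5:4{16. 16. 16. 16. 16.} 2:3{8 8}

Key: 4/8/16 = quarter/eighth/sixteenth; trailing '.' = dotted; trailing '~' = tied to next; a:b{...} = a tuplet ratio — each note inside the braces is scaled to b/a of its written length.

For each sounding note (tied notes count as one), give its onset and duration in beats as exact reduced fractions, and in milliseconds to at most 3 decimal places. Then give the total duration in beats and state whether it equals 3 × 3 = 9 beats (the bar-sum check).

1) 0.0ms=0b +227.273ms=3/4b
2) 227.273ms=3/4b +227.273ms=3/4b
3) 454.545ms=3/2b +454.545ms=3/2b
4) 909.091ms=3b +181.818ms=3/5b
5) 1090.909ms=18/5b +181.818ms=3/5b
6) 1272.727ms=21/5b +181.818ms=3/5b
7) 1454.545ms=24/5b +181.818ms=3/5b
8) 1636.364ms=27/5b +181.818ms=3/5b
9) 1818.182ms=6b +454.545ms=3/2b
10) 2272.727ms=15/2b +454.545ms=3/2b
Σ=9b of 9 (198bpm 3/8) — PASS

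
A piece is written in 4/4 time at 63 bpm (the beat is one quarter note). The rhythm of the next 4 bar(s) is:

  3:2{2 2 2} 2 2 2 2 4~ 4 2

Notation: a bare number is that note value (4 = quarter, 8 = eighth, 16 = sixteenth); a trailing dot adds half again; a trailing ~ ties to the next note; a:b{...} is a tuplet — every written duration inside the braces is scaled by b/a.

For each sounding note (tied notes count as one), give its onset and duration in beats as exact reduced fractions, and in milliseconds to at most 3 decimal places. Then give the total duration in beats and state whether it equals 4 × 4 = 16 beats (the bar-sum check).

1) 0.0ms=0b +1269.841ms=4/3b
2) 1269.841ms=4/3b +1269.841ms=4/3b
3) 2539.683ms=8/3b +1269.841ms=4/3b
4) 3809.524ms=4b +1904.762ms=2b
5) 5714.286ms=6b +1904.762ms=2b
6) 7619.048ms=8b +1904.762ms=2b
7) 9523.81ms=10b +1904.762ms=2b
8) 11428.571ms=12b +1904.762ms=2b
9) 13333.333ms=14b +1904.762ms=2b
Σ=16b of 16 (63bpm 4/4) — PASS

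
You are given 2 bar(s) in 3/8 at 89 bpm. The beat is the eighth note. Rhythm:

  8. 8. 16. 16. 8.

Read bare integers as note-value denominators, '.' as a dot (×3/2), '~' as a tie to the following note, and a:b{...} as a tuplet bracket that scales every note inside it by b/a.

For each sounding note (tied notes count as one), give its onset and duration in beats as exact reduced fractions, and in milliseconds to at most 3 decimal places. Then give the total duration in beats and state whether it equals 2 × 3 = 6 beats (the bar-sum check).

1) 0.0ms=0b +1011.236ms=3/2b
2) 1011.236ms=3/2b +1011.236ms=3/2b
3) 2022.472ms=3b +505.618ms=3/4b
4) 2528.09ms=15/4b +505.618ms=3/4b
5) 3033.708ms=9/2b +1011.236ms=3/2b
Σ=6b of 6 (89bpm 3/8) — PASS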